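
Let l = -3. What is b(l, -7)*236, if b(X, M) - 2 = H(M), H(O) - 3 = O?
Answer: -472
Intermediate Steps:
H(O) = 3 + O
b(X, M) = 5 + M (b(X, M) = 2 + (3 + M) = 5 + M)
b(l, -7)*236 = (5 - 7)*236 = -2*236 = -472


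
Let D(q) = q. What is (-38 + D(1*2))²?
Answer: 1296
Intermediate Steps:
(-38 + D(1*2))² = (-38 + 1*2)² = (-38 + 2)² = (-36)² = 1296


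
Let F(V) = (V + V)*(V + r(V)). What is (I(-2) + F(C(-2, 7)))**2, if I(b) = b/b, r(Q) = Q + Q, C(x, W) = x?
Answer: 625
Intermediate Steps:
r(Q) = 2*Q
I(b) = 1
F(V) = 6*V**2 (F(V) = (V + V)*(V + 2*V) = (2*V)*(3*V) = 6*V**2)
(I(-2) + F(C(-2, 7)))**2 = (1 + 6*(-2)**2)**2 = (1 + 6*4)**2 = (1 + 24)**2 = 25**2 = 625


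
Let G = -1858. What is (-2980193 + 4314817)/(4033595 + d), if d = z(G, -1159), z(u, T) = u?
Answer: 1334624/4031737 ≈ 0.33103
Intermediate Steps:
d = -1858
(-2980193 + 4314817)/(4033595 + d) = (-2980193 + 4314817)/(4033595 - 1858) = 1334624/4031737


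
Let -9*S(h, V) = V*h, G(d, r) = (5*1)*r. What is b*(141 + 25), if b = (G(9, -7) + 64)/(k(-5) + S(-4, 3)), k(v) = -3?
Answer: -14442/5 ≈ -2888.4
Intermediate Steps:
G(d, r) = 5*r
S(h, V) = -V*h/9
b = -87/5 (b = (5*(-7) + 64)/(-3 - 1/9*3*(-4)) = (-35 + 64)/(-3 + 4/3) = 29/(-5/3) = 29*(-3/5) = -87/5 ≈ -17.400)
b*(141 + 25) = -87*(141 + 25)/5 = -87/5*166 = -14442/5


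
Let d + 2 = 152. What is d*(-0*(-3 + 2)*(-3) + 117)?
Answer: 17550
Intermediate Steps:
d = 150 (d = -2 + 152 = 150)
d*(-0*(-3 + 2)*(-3) + 117) = 150*(-0*(-3 + 2)*(-3) + 117) = 150*(-0*(-1)*(-3) + 117) = 150*(-1*0*(-3) + 117) = 150*(0*(-3) + 117) = 150*(0 + 117) = 150*117 = 17550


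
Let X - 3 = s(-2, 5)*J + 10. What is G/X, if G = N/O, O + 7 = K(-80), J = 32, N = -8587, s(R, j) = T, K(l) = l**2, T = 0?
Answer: -8587/83109 ≈ -0.10332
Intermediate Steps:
s(R, j) = 0
O = 6393 (O = -7 + (-80)**2 = -7 + 6400 = 6393)
G = -8587/6393 ≈ -1.3432
X = 13 (X = 3 + (0*32 + 10) = 3 + (0 + 10) = 3 + 10 = 13)
G/X = -8587/6393/13 = -8587/6393*1/13 = -8587/83109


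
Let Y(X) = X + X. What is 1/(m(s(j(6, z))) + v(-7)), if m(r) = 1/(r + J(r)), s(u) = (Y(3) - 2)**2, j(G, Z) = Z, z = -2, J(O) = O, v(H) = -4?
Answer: -32/127 ≈ -0.25197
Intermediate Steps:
Y(X) = 2*X
s(u) = 16 (s(u) = (2*3 - 2)**2 = (6 - 2)**2 = 4**2 = 16)
m(r) = 1/(2*r) (m(r) = 1/(r + r) = 1/(2*r))
1/(m(s(j(6, z))) + v(-7)) = 1/((1/2)/16 - 4) = 1/((1/2)*(1/16) - 4) = 1/(1/32 - 4) = 1/(-127/32) = -32/127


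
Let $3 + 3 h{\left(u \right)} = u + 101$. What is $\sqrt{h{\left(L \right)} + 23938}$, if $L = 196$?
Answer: $2 \sqrt{6009} \approx 155.04$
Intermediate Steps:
$h{\left(u \right)} = \frac{98}{3} + \frac{u}{3}$ ($h{\left(u \right)} = -1 + \frac{u + 101}{3} = -1 + \frac{101 + u}{3} = -1 + \left(\frac{101}{3} + \frac{u}{3}\right) = \frac{98}{3} + \frac{u}{3}$)
$\sqrt{h{\left(L \right)} + 23938} = \sqrt{\left(\frac{98}{3} + \frac{1}{3} \cdot 196\right) + 23938} = \sqrt{\left(\frac{98}{3} + \frac{196}{3}\right) + 23938} = \sqrt{98 + 23938} = \sqrt{24036} = 2 \sqrt{6009}$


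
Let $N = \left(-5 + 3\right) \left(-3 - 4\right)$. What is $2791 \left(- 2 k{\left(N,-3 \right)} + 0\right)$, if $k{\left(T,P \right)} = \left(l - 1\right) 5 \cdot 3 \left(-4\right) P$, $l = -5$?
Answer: $6028560$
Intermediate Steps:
$N = 14$ ($N = \left(-2\right) \left(-7\right) = 14$)
$k{\left(T,P \right)} = 360 P$ ($k{\left(T,P \right)} = \left(-5 - 1\right) 5 \cdot 3 \left(-4\right) P = - 6 \cdot 5 \left(- 12 P\right) = - 6 \left(- 60 P\right) = 360 P$)
$2791 \left(- 2 k{\left(N,-3 \right)} + 0\right) = 2791 \left(- 2 \cdot 360 \left(-3\right) + 0\right) = 2791 \left(\left(-2\right) \left(-1080\right) + 0\right) = 2791 \left(2160 + 0\right) = 2791 \cdot 2160 = 6028560$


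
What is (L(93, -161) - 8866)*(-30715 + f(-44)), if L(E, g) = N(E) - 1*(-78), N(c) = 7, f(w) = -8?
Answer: 269778663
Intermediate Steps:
L(E, g) = 85 (L(E, g) = 7 - 1*(-78) = 7 + 78 = 85)
(L(93, -161) - 8866)*(-30715 + f(-44)) = (85 - 8866)*(-30715 - 8) = -8781*(-30723) = 269778663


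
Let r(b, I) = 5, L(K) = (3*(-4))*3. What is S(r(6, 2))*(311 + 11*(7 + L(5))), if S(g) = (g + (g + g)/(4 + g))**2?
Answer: -24200/81 ≈ -298.77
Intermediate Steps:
L(K) = -36 (L(K) = -12*3 = -36)
S(g) = (g + 2*g/(4 + g))**2 (S(g) = (g + (2*g)/(4 + g))**2 = (g + 2*g/(4 + g))**2)
S(r(6, 2))*(311 + 11*(7 + L(5))) = (5**2*(6 + 5)**2/(4 + 5)**2)*(311 + 11*(7 - 36)) = (25*11**2/9**2)*(311 + 11*(-29)) = (25*(1/81)*121)*(311 - 319) = (3025/81)*(-8) = -24200/81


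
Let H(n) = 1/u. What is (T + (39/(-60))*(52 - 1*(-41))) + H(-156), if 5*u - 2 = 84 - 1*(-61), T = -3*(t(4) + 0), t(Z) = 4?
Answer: -212903/2940 ≈ -72.416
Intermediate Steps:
T = -12 (T = -3*(4 + 0) = -3*4 = -12)
u = 147/5 (u = 2/5 + (84 - 1*(-61))/5 = 2/5 + (84 + 61)/5 = 2/5 + (1/5)*145 = 2/5 + 29 = 147/5 ≈ 29.400)
H(n) = 5/147 (H(n) = 1/(147/5) = 5/147)
(T + (39/(-60))*(52 - 1*(-41))) + H(-156) = (-12 + (39/(-60))*(52 - 1*(-41))) + 5/147 = (-12 + (39*(-1/60))*(52 + 41)) + 5/147 = (-12 - 13/20*93) + 5/147 = (-12 - 1209/20) + 5/147 = -1449/20 + 5/147 = -212903/2940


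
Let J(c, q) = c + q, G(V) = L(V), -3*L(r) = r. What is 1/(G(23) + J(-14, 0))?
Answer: -3/65 ≈ -0.046154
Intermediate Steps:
L(r) = -r/3
G(V) = -V/3
1/(G(23) + J(-14, 0)) = 1/(-1/3*23 + (-14 + 0)) = 1/(-23/3 - 14) = 1/(-65/3) = -3/65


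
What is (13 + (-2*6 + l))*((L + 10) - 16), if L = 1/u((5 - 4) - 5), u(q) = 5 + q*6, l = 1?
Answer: -230/19 ≈ -12.105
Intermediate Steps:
u(q) = 5 + 6*q
L = -1/19 (L = 1/(5 + 6*((5 - 4) - 5)) = 1/(5 + 6*(1 - 5)) = 1/(5 + 6*(-4)) = 1/(5 - 24) = 1/(-19) = -1/19 ≈ -0.052632)
(13 + (-2*6 + l))*((L + 10) - 16) = (13 + (-2*6 + 1))*((-1/19 + 10) - 16) = (13 + (-12 + 1))*(189/19 - 16) = (13 - 11)*(-115/19) = 2*(-115/19) = -230/19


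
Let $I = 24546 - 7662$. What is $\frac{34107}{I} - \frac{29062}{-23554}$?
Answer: $\frac{215673181}{66280956} \approx 3.2539$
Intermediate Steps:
$I = 16884$ ($I = 24546 - 7662 = 16884$)
$\frac{34107}{I} - \frac{29062}{-23554} = \frac{34107}{16884} - \frac{29062}{-23554} = 34107 \cdot \frac{1}{16884} - - \frac{14531}{11777} = \frac{11369}{5628} + \frac{14531}{11777} = \frac{215673181}{66280956}$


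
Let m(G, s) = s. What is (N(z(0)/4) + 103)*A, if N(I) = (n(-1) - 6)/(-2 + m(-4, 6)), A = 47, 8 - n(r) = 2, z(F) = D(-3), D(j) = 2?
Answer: 4841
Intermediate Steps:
z(F) = 2
n(r) = 6 (n(r) = 8 - 1*2 = 8 - 2 = 6)
N(I) = 0 (N(I) = (6 - 6)/(-2 + 6) = 0/4 = 0*(1/4) = 0)
(N(z(0)/4) + 103)*A = (0 + 103)*47 = 103*47 = 4841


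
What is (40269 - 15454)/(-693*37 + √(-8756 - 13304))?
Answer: -636281415/657482941 - 49630*I*√5515/657482941 ≈ -0.96775 - 0.0056057*I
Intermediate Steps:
(40269 - 15454)/(-693*37 + √(-8756 - 13304)) = 24815/(-25641 + √(-22060)) = 24815/(-25641 + 2*I*√5515)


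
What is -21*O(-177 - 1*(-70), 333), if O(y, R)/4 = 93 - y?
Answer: -16800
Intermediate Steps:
O(y, R) = 372 - 4*y (O(y, R) = 4*(93 - y) = 372 - 4*y)
-21*O(-177 - 1*(-70), 333) = -21*(372 - 4*(-177 - 1*(-70))) = -21*(372 - 4*(-177 + 70)) = -21*(372 - 4*(-107)) = -21*(372 + 428) = -21*800 = -16800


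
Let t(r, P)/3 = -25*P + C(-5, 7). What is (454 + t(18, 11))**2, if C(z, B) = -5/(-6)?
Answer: 543169/4 ≈ 1.3579e+5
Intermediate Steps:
C(z, B) = 5/6 (C(z, B) = -5*(-1/6) = 5/6)
t(r, P) = 5/2 - 75*P (t(r, P) = 3*(-25*P + 5/6) = 3*(5/6 - 25*P) = 5/2 - 75*P)
(454 + t(18, 11))**2 = (454 + (5/2 - 75*11))**2 = (454 + (5/2 - 825))**2 = (454 - 1645/2)**2 = (-737/2)**2 = 543169/4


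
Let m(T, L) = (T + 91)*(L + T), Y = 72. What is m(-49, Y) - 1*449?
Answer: 517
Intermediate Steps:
m(T, L) = (91 + T)*(L + T)
m(-49, Y) - 1*449 = ((-49)² + 91*72 + 91*(-49) + 72*(-49)) - 1*449 = (2401 + 6552 - 4459 - 3528) - 449 = 966 - 449 = 517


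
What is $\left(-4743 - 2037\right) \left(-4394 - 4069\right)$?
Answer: $57379140$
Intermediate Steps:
$\left(-4743 - 2037\right) \left(-4394 - 4069\right) = \left(-6780\right) \left(-8463\right) = 57379140$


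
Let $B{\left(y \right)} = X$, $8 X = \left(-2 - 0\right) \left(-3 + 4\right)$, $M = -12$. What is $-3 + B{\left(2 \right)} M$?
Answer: $0$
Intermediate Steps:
$X = - \frac{1}{4}$ ($X = \frac{\left(-2 - 0\right) \left(-3 + 4\right)}{8} = \frac{\left(-2 + 0\right) 1}{8} = \frac{\left(-2\right) 1}{8} = \frac{1}{8} \left(-2\right) = - \frac{1}{4} \approx -0.25$)
$B{\left(y \right)} = - \frac{1}{4}$
$-3 + B{\left(2 \right)} M = -3 - -3 = -3 + 3 = 0$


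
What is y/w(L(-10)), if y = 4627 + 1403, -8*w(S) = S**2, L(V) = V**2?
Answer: -603/125 ≈ -4.8240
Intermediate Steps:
w(S) = -S**2/8
y = 6030
y/w(L(-10)) = 6030/((-((-10)**2)**2/8)) = 6030/((-1/8*100**2)) = 6030/((-1/8*10000)) = 6030/(-1250) = 6030*(-1/1250) = -603/125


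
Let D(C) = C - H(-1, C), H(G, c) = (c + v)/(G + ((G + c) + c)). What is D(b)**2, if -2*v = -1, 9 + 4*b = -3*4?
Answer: 316969/10000 ≈ 31.697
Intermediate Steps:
b = -21/4 (b = -9/4 + (-3*4)/4 = -9/4 + (1/4)*(-12) = -9/4 - 3 = -21/4 ≈ -5.2500)
v = 1/2 (v = -1/2*(-1) = 1/2 ≈ 0.50000)
H(G, c) = (1/2 + c)/(2*G + 2*c) (H(G, c) = (c + 1/2)/(G + ((G + c) + c)) = (1/2 + c)/(G + (G + 2*c)) = (1/2 + c)/(2*G + 2*c))
D(C) = C - (1/4 + C/2)/(-1 + C)
D(b)**2 = ((-1 - 6*(-21/4) + 4*(-21/4)**2)/(4*(-1 - 21/4)))**2 = ((-1 + 63/2 + 4*(441/16))/(4*(-25/4)))**2 = ((1/4)*(-4/25)*(-1 + 63/2 + 441/4))**2 = ((1/4)*(-4/25)*(563/4))**2 = (-563/100)**2 = 316969/10000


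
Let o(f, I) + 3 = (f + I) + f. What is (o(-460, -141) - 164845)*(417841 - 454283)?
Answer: 6046055778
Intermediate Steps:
o(f, I) = -3 + I + 2*f (o(f, I) = -3 + ((f + I) + f) = -3 + ((I + f) + f) = -3 + (I + 2*f) = -3 + I + 2*f)
(o(-460, -141) - 164845)*(417841 - 454283) = ((-3 - 141 + 2*(-460)) - 164845)*(417841 - 454283) = ((-3 - 141 - 920) - 164845)*(-36442) = (-1064 - 164845)*(-36442) = -165909*(-36442) = 6046055778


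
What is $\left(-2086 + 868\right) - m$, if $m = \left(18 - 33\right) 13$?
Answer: $-1023$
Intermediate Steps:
$m = -195$ ($m = \left(-15\right) 13 = -195$)
$\left(-2086 + 868\right) - m = \left(-2086 + 868\right) - -195 = -1218 + 195 = -1023$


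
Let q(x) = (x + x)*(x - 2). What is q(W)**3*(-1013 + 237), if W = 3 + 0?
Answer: -167616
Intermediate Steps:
W = 3
q(x) = 2*x*(-2 + x) (q(x) = (2*x)*(-2 + x) = 2*x*(-2 + x))
q(W)**3*(-1013 + 237) = (2*3*(-2 + 3))**3*(-1013 + 237) = (2*3*1)**3*(-776) = 6**3*(-776) = 216*(-776) = -167616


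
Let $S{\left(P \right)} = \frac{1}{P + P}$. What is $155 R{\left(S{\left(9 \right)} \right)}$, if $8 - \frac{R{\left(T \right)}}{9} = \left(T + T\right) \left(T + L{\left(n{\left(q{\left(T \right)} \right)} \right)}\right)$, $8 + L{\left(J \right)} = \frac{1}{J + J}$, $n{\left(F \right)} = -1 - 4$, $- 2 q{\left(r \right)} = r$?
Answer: $\frac{111662}{9} \approx 12407.0$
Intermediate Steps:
$q{\left(r \right)} = - \frac{r}{2}$
$n{\left(F \right)} = -5$
$S{\left(P \right)} = \frac{1}{2 P}$
$L{\left(J \right)} = -8 + \frac{1}{2 J}$ ($L{\left(J \right)} = -8 + \frac{1}{J + J} = -8 + \frac{1}{2 J}$)
$R{\left(T \right)} = 72 - 18 T \left(- \frac{81}{10} + T\right)$ ($R{\left(T \right)} = 72 - 9 \left(T + T\right) \left(T - \left(8 - \frac{1}{2 \left(-5\right)}\right)\right) = 72 - 9 \cdot 2 T \left(T + \left(-8 + \frac{1}{2} \left(- \frac{1}{5}\right)\right)\right) = 72 - 9 \cdot 2 T \left(T - \frac{81}{10}\right) = 72 - 9 \cdot 2 T \left(- \frac{81}{10} + T\right) = 72 - 18 T \left(- \frac{81}{10} + T\right)$)
$155 R{\left(S{\left(9 \right)} \right)} = 155 \left(72 - 18 \left(\frac{1}{2 \cdot 9}\right)^{2} + \frac{729 \frac{1}{2 \cdot 9}}{5}\right) = 155 \left(72 - 18 \left(\frac{1}{2} \cdot \frac{1}{9}\right)^{2} + \frac{729 \cdot \frac{1}{2} \cdot \frac{1}{9}}{5}\right) = 155 \left(72 - \frac{18}{324} + \frac{729}{5} \cdot \frac{1}{18}\right) = 155 \left(72 - \frac{1}{18} + \frac{81}{10}\right) = 155 \cdot \frac{3602}{45} = \frac{111662}{9}$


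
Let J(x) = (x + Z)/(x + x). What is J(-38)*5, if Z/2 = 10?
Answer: 45/38 ≈ 1.1842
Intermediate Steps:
Z = 20 (Z = 2*10 = 20)
J(x) = (20 + x)/(2*x) (J(x) = (x + 20)/(x + x) = (20 + x)/((2*x)) = (20 + x)*(1/(2*x)) = (20 + x)/(2*x))
J(-38)*5 = ((½)*(20 - 38)/(-38))*5 = ((½)*(-1/38)*(-18))*5 = (9/38)*5 = 45/38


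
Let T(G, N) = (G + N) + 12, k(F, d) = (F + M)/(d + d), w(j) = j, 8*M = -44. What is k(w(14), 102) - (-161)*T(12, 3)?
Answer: 104329/24 ≈ 4347.0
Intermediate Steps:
M = -11/2 (M = (⅛)*(-44) = -11/2 ≈ -5.5000)
k(F, d) = (-11/2 + F)/(2*d) (k(F, d) = (F - 11/2)/(d + d) = (-11/2 + F)/((2*d)) = (-11/2 + F)*(1/(2*d)) = (-11/2 + F)/(2*d))
T(G, N) = 12 + G + N
k(w(14), 102) - (-161)*T(12, 3) = (¼)*(-11 + 2*14)/102 - (-161)*(12 + 12 + 3) = (¼)*(1/102)*(-11 + 28) - (-161)*27 = (¼)*(1/102)*17 - 1*(-4347) = 1/24 + 4347 = 104329/24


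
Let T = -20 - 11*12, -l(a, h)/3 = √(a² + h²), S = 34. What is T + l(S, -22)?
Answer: -152 - 6*√410 ≈ -273.49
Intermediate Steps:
l(a, h) = -3*√(a² + h²)
T = -152 (T = -20 - 132 = -152)
T + l(S, -22) = -152 - 3*√(34² + (-22)²) = -152 - 3*√(1156 + 484) = -152 - 6*√410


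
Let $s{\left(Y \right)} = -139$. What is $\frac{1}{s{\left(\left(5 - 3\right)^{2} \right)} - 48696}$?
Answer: $- \frac{1}{48835} \approx -2.0477 \cdot 10^{-5}$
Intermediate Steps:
$\frac{1}{s{\left(\left(5 - 3\right)^{2} \right)} - 48696} = \frac{1}{-139 - 48696} = \frac{1}{-48835} = - \frac{1}{48835}$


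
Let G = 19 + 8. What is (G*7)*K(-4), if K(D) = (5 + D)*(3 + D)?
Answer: -189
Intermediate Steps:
K(D) = (3 + D)*(5 + D)
G = 27
(G*7)*K(-4) = (27*7)*(15 + (-4)**2 + 8*(-4)) = 189*(15 + 16 - 32) = 189*(-1) = -189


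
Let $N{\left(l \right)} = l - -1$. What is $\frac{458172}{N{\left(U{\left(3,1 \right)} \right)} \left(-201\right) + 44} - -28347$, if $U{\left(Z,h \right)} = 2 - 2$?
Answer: $\frac{3992307}{157} \approx 25429.0$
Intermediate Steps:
$U{\left(Z,h \right)} = 0$
$N{\left(l \right)} = 1 + l$ ($N{\left(l \right)} = l + 1 = 1 + l$)
$\frac{458172}{N{\left(U{\left(3,1 \right)} \right)} \left(-201\right) + 44} - -28347 = \frac{458172}{\left(1 + 0\right) \left(-201\right) + 44} - -28347 = \frac{458172}{1 \left(-201\right) + 44} + 28347 = \frac{458172}{-201 + 44} + 28347 = \frac{458172}{-157} + 28347 = 458172 \left(- \frac{1}{157}\right) + 28347 = - \frac{458172}{157} + 28347 = \frac{3992307}{157}$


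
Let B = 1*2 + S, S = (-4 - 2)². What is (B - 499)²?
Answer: 212521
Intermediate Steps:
S = 36 (S = (-6)² = 36)
B = 38 (B = 1*2 + 36 = 2 + 36 = 38)
(B - 499)² = (38 - 499)² = (-461)² = 212521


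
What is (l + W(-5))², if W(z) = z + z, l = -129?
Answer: 19321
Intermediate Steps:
W(z) = 2*z
(l + W(-5))² = (-129 + 2*(-5))² = (-129 - 10)² = (-139)² = 19321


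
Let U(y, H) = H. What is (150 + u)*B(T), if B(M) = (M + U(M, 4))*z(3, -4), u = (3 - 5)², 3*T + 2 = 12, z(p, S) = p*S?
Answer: -13552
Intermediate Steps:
z(p, S) = S*p
T = 10/3 (T = -⅔ + (⅓)*12 = -⅔ + 4 = 10/3 ≈ 3.3333)
u = 4 (u = (-2)² = 4)
B(M) = -48 - 12*M (B(M) = (M + 4)*(-4*3) = (4 + M)*(-12) = -48 - 12*M)
(150 + u)*B(T) = (150 + 4)*(-48 - 12*10/3) = 154*(-48 - 40) = 154*(-88) = -13552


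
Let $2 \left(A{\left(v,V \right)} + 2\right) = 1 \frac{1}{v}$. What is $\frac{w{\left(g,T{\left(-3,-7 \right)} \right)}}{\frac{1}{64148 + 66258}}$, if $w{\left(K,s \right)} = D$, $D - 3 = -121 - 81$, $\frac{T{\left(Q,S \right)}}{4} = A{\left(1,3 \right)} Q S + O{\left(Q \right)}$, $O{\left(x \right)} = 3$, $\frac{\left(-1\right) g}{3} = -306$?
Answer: $-25950794$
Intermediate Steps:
$g = 918$ ($g = \left(-3\right) \left(-306\right) = 918$)
$A{\left(v,V \right)} = -2 + \frac{1}{2 v}$ ($A{\left(v,V \right)} = -2 + \frac{1 \frac{1}{v}}{2} = -2 + \frac{1}{2 v}$)
$T{\left(Q,S \right)} = 12 - 6 Q S$ ($T{\left(Q,S \right)} = 4 \left(\left(-2 + \frac{1}{2 \cdot 1}\right) Q S + 3\right) = 4 \left(\left(-2 + \frac{1}{2} \cdot 1\right) Q S + 3\right) = 4 \left(\left(-2 + \frac{1}{2}\right) Q S + 3\right) = 4 \left(- \frac{3 Q}{2} S + 3\right) = 4 \left(- \frac{3 Q S}{2} + 3\right) = 4 \left(3 - \frac{3 Q S}{2}\right) = 12 - 6 Q S$)
$D = -199$ ($D = 3 - 202 = -199$)
$w{\left(K,s \right)} = -199$
$\frac{w{\left(g,T{\left(-3,-7 \right)} \right)}}{\frac{1}{64148 + 66258}} = - \frac{199}{\frac{1}{64148 + 66258}} = - \frac{199}{\frac{1}{130406}} = - 199 \frac{1}{\frac{1}{130406}} = \left(-199\right) 130406 = -25950794$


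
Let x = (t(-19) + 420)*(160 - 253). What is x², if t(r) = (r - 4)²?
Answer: 7789298049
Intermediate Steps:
t(r) = (-4 + r)²
x = -88257 (x = ((-4 - 19)² + 420)*(160 - 253) = ((-23)² + 420)*(-93) = (529 + 420)*(-93) = 949*(-93) = -88257)
x² = (-88257)² = 7789298049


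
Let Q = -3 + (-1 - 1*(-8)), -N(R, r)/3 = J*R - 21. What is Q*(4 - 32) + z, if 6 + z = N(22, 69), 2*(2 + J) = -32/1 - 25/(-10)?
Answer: 2101/2 ≈ 1050.5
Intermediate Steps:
J = -67/4 (J = -2 + (-32/1 - 25/(-10))/2 = -2 + (-32*1 - 25*(-⅒))/2 = -2 + (-32 + 5/2)/2 = -2 + (½)*(-59/2) = -2 - 59/4 = -67/4 ≈ -16.750)
N(R, r) = 63 + 201*R/4 (N(R, r) = -3*(-67*R/4 - 21) = -3*(-21 - 67*R/4) = 63 + 201*R/4)
z = 2325/2 (z = -6 + (63 + (201/4)*22) = -6 + (63 + 2211/2) = -6 + 2337/2 = 2325/2 ≈ 1162.5)
Q = 4 (Q = -3 + (-1 + 8) = -3 + 7 = 4)
Q*(4 - 32) + z = 4*(4 - 32) + 2325/2 = 4*(-28) + 2325/2 = -112 + 2325/2 = 2101/2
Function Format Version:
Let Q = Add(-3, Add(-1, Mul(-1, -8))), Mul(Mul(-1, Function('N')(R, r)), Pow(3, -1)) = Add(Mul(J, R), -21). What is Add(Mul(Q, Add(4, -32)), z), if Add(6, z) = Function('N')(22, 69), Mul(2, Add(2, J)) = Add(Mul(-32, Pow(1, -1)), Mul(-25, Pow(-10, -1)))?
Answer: Rational(2101, 2) ≈ 1050.5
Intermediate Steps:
J = Rational(-67, 4) (J = Add(-2, Mul(Rational(1, 2), Add(Mul(-32, Pow(1, -1)), Mul(-25, Pow(-10, -1))))) = Add(-2, Mul(Rational(1, 2), Add(Mul(-32, 1), Mul(-25, Rational(-1, 10))))) = Add(-2, Mul(Rational(1, 2), Add(-32, Rational(5, 2)))) = Add(-2, Mul(Rational(1, 2), Rational(-59, 2))) = Add(-2, Rational(-59, 4)) = Rational(-67, 4) ≈ -16.750)
Function('N')(R, r) = Add(63, Mul(Rational(201, 4), R)) (Function('N')(R, r) = Mul(-3, Add(Mul(Rational(-67, 4), R), -21)) = Mul(-3, Add(-21, Mul(Rational(-67, 4), R))) = Add(63, Mul(Rational(201, 4), R)))
z = Rational(2325, 2) (z = Add(-6, Add(63, Mul(Rational(201, 4), 22))) = Add(-6, Add(63, Rational(2211, 2))) = Add(-6, Rational(2337, 2)) = Rational(2325, 2) ≈ 1162.5)
Q = 4 (Q = Add(-3, Add(-1, 8)) = Add(-3, 7) = 4)
Add(Mul(Q, Add(4, -32)), z) = Add(Mul(4, Add(4, -32)), Rational(2325, 2)) = Add(Mul(4, -28), Rational(2325, 2)) = Add(-112, Rational(2325, 2)) = Rational(2101, 2)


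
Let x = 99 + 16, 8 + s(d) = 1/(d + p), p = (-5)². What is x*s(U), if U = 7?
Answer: -29325/32 ≈ -916.41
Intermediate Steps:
p = 25
s(d) = -8 + 1/(25 + d) (s(d) = -8 + 1/(d + 25) = -8 + 1/(25 + d))
x = 115
x*s(U) = 115*((-199 - 8*7)/(25 + 7)) = 115*((-199 - 56)/32) = 115*((1/32)*(-255)) = 115*(-255/32) = -29325/32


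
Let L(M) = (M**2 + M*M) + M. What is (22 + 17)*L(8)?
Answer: 5304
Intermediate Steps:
L(M) = M + 2*M**2 (L(M) = (M**2 + M**2) + M = 2*M**2 + M = M + 2*M**2)
(22 + 17)*L(8) = (22 + 17)*(8*(1 + 2*8)) = 39*(8*(1 + 16)) = 39*(8*17) = 39*136 = 5304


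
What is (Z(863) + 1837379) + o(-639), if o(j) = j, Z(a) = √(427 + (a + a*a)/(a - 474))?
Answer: 1836740 + 11*√2931115/389 ≈ 1.8368e+6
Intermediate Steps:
Z(a) = √(427 + (a + a²)/(-474 + a))
(Z(863) + 1837379) + o(-639) = (√((-202398 + 863² + 428*863)/(-474 + 863)) + 1837379) - 639 = (√((-202398 + 744769 + 369364)/389) + 1837379) - 639 = (√((1/389)*911735) + 1837379) - 639 = (√(911735/389) + 1837379) - 639 = (11*√2931115/389 + 1837379) - 639 = (1837379 + 11*√2931115/389) - 639 = 1836740 + 11*√2931115/389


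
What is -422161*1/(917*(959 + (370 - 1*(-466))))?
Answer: -422161/1646015 ≈ -0.25647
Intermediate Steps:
-422161*1/(917*(959 + (370 - 1*(-466)))) = -422161*1/(917*(959 + (370 + 466))) = -422161*1/(917*(959 + 836)) = -422161/(1795*917) = -422161/1646015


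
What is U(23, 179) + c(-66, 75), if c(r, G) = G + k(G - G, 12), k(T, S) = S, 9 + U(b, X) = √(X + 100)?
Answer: 78 + 3*√31 ≈ 94.703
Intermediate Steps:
U(b, X) = -9 + √(100 + X) (U(b, X) = -9 + √(X + 100) = -9 + √(100 + X))
c(r, G) = 12 + G (c(r, G) = G + 12 = 12 + G)
U(23, 179) + c(-66, 75) = (-9 + √(100 + 179)) + (12 + 75) = (-9 + √279) + 87 = (-9 + 3*√31) + 87 = 78 + 3*√31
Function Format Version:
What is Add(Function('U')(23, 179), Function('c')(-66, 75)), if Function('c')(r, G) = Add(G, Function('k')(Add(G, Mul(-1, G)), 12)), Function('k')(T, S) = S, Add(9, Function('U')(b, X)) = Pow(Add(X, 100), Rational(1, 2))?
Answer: Add(78, Mul(3, Pow(31, Rational(1, 2)))) ≈ 94.703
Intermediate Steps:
Function('U')(b, X) = Add(-9, Pow(Add(100, X), Rational(1, 2))) (Function('U')(b, X) = Add(-9, Pow(Add(X, 100), Rational(1, 2))) = Add(-9, Pow(Add(100, X), Rational(1, 2))))
Function('c')(r, G) = Add(12, G) (Function('c')(r, G) = Add(G, 12) = Add(12, G))
Add(Function('U')(23, 179), Function('c')(-66, 75)) = Add(Add(-9, Pow(Add(100, 179), Rational(1, 2))), Add(12, 75)) = Add(Add(-9, Pow(279, Rational(1, 2))), 87) = Add(Add(-9, Mul(3, Pow(31, Rational(1, 2)))), 87) = Add(78, Mul(3, Pow(31, Rational(1, 2))))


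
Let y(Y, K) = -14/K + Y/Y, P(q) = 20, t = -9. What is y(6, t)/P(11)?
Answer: 23/180 ≈ 0.12778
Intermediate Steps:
y(Y, K) = 1 - 14/K (y(Y, K) = -14/K + 1 = 1 - 14/K)
y(6, t)/P(11) = ((-14 - 9)/(-9))/20 = -⅑*(-23)*(1/20) = (23/9)*(1/20) = 23/180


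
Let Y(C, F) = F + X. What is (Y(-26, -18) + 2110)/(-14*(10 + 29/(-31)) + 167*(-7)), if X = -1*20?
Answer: -9176/5739 ≈ -1.5989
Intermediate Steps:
X = -20
Y(C, F) = -20 + F (Y(C, F) = F - 20 = -20 + F)
(Y(-26, -18) + 2110)/(-14*(10 + 29/(-31)) + 167*(-7)) = ((-20 - 18) + 2110)/(-14*(10 + 29/(-31)) + 167*(-7)) = (-38 + 2110)/(-14*(10 + 29*(-1/31)) - 1169) = 2072/(-14*(10 - 29/31) - 1169) = 2072/(-14*281/31 - 1169) = 2072/(-3934/31 - 1169) = 2072/(-40173/31) = 2072*(-31/40173) = -9176/5739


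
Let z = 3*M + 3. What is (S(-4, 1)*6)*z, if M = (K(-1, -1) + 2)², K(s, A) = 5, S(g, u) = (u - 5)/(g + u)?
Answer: 1200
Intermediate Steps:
S(g, u) = (-5 + u)/(g + u)
M = 49 (M = (5 + 2)² = 7² = 49)
z = 150 (z = 3*49 + 3 = 147 + 3 = 150)
(S(-4, 1)*6)*z = (((-5 + 1)/(-4 + 1))*6)*150 = ((-4/(-3))*6)*150 = (-⅓*(-4)*6)*150 = ((4/3)*6)*150 = 8*150 = 1200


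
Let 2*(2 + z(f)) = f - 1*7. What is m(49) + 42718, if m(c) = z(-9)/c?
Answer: 2093172/49 ≈ 42718.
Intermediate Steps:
z(f) = -11/2 + f/2 (z(f) = -2 + (f - 1*7)/2 = -2 + (f - 7)/2 = -2 + (-7 + f)/2 = -2 + (-7/2 + f/2) = -11/2 + f/2)
m(c) = -10/c (m(c) = (-11/2 + (1/2)*(-9))/c = (-11/2 - 9/2)/c = -10/c)
m(49) + 42718 = -10/49 + 42718 = 2093172/49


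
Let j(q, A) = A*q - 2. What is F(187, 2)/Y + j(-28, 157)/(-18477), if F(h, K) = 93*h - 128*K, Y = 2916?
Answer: 36603107/5986548 ≈ 6.1142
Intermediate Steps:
j(q, A) = -2 + A*q
F(h, K) = -128*K + 93*h
F(187, 2)/Y + j(-28, 157)/(-18477) = (-128*2 + 93*187)/2916 + (-2 + 157*(-28))/(-18477) = (-256 + 17391)*(1/2916) + (-2 - 4396)*(-1/18477) = 17135*(1/2916) - 4398*(-1/18477) = 17135/2916 + 1466/6159 = 36603107/5986548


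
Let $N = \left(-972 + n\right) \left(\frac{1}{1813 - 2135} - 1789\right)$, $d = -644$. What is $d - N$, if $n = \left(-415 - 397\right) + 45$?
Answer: $- \frac{1001973969}{322} \approx -3.1117 \cdot 10^{6}$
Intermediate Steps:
$n = -767$ ($n = -812 + 45 = -767$)
$N = \frac{1001766601}{322}$ ($N = \left(-972 - 767\right) \left(\frac{1}{1813 - 2135} - 1789\right) = - 1739 \left(\frac{1}{-322} - 1789\right) = - 1739 \left(- \frac{1}{322} - 1789\right) = \left(-1739\right) \left(- \frac{576059}{322}\right) = \frac{1001766601}{322} \approx 3.1111 \cdot 10^{6}$)
$d - N = -644 - \frac{1001766601}{322} = - \frac{1001973969}{322}$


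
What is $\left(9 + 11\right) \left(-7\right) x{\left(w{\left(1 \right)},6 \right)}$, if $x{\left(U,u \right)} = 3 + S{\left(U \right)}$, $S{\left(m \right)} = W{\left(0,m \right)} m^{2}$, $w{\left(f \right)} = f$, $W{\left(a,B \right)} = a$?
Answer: $-420$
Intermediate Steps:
$S{\left(m \right)} = 0$ ($S{\left(m \right)} = 0 m^{2} = 0$)
$x{\left(U,u \right)} = 3$ ($x{\left(U,u \right)} = 3 + 0 = 3$)
$\left(9 + 11\right) \left(-7\right) x{\left(w{\left(1 \right)},6 \right)} = \left(9 + 11\right) \left(-7\right) 3 = 20 \left(-7\right) 3 = \left(-140\right) 3 = -420$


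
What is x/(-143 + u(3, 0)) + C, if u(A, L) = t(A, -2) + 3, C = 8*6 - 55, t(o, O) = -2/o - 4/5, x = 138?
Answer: -8462/1061 ≈ -7.9755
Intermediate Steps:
t(o, O) = -⅘ - 2/o (t(o, O) = -2/o - 4*⅕ = -2/o - ⅘ = -⅘ - 2/o)
C = -7 (C = 48 - 55 = -7)
u(A, L) = 11/5 - 2/A (u(A, L) = (-⅘ - 2/A) + 3 = 11/5 - 2/A)
x/(-143 + u(3, 0)) + C = 138/(-143 + (11/5 - 2/3)) - 7 = 138/(-143 + (11/5 - 2*⅓)) - 7 = 138/(-143 + (11/5 - ⅔)) - 7 = 138/(-143 + 23/15) - 7 = 138/(-2122/15) - 7 = -15/2122*138 - 7 = -1035/1061 - 7 = -8462/1061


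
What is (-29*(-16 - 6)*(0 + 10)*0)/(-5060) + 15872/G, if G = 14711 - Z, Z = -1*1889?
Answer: 1984/2075 ≈ 0.95614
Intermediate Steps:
Z = -1889
G = 16600 (G = 14711 - 1*(-1889) = 14711 + 1889 = 16600)
(-29*(-16 - 6)*(0 + 10)*0)/(-5060) + 15872/G = (-29*(-16 - 6)*(0 + 10)*0)/(-5060) + 15872/16600 = (-(-638)*10*0)*(-1/5060) + 15872*(1/16600) = (-29*(-220)*0)*(-1/5060) + 1984/2075 = (6380*0)*(-1/5060) + 1984/2075 = 0*(-1/5060) + 1984/2075 = 0 + 1984/2075 = 1984/2075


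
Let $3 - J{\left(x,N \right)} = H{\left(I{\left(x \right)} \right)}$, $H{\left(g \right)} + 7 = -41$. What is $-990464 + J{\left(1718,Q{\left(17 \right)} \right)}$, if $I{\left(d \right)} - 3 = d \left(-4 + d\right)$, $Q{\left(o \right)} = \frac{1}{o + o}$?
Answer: $-990413$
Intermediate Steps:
$Q{\left(o \right)} = \frac{1}{2 o}$
$I{\left(d \right)} = 3 + d \left(-4 + d\right)$
$H{\left(g \right)} = -48$ ($H{\left(g \right)} = -7 - 41 = -48$)
$J{\left(x,N \right)} = 51$ ($J{\left(x,N \right)} = 3 - -48 = 3 + 48 = 51$)
$-990464 + J{\left(1718,Q{\left(17 \right)} \right)} = -990464 + 51 = -990413$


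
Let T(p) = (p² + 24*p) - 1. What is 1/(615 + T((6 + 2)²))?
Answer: 1/6246 ≈ 0.00016010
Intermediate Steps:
T(p) = -1 + p² + 24*p
1/(615 + T((6 + 2)²)) = 1/(615 + (-1 + ((6 + 2)²)² + 24*(6 + 2)²)) = 1/(615 + (-1 + (8²)² + 24*8²)) = 1/(615 + (-1 + 64² + 24*64)) = 1/(615 + (-1 + 4096 + 1536)) = 1/(615 + 5631) = 1/6246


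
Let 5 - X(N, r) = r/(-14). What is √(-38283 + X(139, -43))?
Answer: I*√7503090/14 ≈ 195.66*I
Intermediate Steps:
X(N, r) = 5 + r/14 (X(N, r) = 5 - r/(-14) = 5 - r*(-1)/14 = 5 - (-1)*r/14 = 5 + r/14)
√(-38283 + X(139, -43)) = √(-38283 + (5 + (1/14)*(-43))) = √(-38283 + (5 - 43/14)) = √(-38283 + 27/14) = √(-535935/14) = I*√7503090/14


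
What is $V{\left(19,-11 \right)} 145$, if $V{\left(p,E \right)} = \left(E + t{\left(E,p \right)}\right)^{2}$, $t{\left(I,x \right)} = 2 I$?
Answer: $157905$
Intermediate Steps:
$V{\left(p,E \right)} = 9 E^{2}$ ($V{\left(p,E \right)} = \left(E + 2 E\right)^{2} = \left(3 E\right)^{2} = 9 E^{2}$)
$V{\left(19,-11 \right)} 145 = 9 \left(-11\right)^{2} \cdot 145 = 9 \cdot 121 \cdot 145 = 1089 \cdot 145 = 157905$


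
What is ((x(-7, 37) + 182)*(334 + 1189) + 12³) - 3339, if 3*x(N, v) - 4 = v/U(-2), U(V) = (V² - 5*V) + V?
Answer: 10050155/36 ≈ 2.7917e+5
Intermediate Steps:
U(V) = V² - 4*V
x(N, v) = 4/3 + v/36 (x(N, v) = 4/3 + (v/((-2*(-4 - 2))))/3 = 4/3 + (v/((-2*(-6))))/3 = 4/3 + (v/12)/3 = 4/3 + v/36)
((x(-7, 37) + 182)*(334 + 1189) + 12³) - 3339 = (((4/3 + (1/36)*37) + 182)*(334 + 1189) + 12³) - 3339 = (((4/3 + 37/36) + 182)*1523 + 1728) - 3339 = ((85/36 + 182)*1523 + 1728) - 3339 = ((6637/36)*1523 + 1728) - 3339 = (10108151/36 + 1728) - 3339 = 10170359/36 - 3339 = 10050155/36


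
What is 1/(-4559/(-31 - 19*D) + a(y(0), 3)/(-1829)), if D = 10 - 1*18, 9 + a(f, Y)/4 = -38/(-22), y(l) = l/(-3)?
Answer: -221309/8334891 ≈ -0.026552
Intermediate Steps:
y(l) = -l/3 (y(l) = l*(-1/3) = -l/3)
a(f, Y) = -320/11 (a(f, Y) = -36 + 4*(-38/(-22)) = -36 + 4*(-38*(-1/22)) = -36 + 4*(19/11) = -36 + 76/11 = -320/11)
D = -8 (D = 10 - 18 = -8)
1/(-4559/(-31 - 19*D) + a(y(0), 3)/(-1829)) = 1/(-4559/(-31 - 19*(-8)) - 320/11/(-1829)) = 1/(-4559/(-31 + 152) - 320/11*(-1/1829)) = 1/(-4559/121 + 320/20119) = 1/(-8334891/221309) = -221309/8334891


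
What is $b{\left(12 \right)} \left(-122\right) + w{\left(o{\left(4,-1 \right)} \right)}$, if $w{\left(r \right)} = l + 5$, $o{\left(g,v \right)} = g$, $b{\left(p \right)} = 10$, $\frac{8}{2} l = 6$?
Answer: $- \frac{2427}{2} \approx -1213.5$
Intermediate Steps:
$l = \frac{3}{2}$ ($l = \frac{1}{4} \cdot 6 = \frac{3}{2} \approx 1.5$)
$w{\left(r \right)} = \frac{13}{2}$ ($w{\left(r \right)} = \frac{3}{2} + 5 = \frac{13}{2}$)
$b{\left(12 \right)} \left(-122\right) + w{\left(o{\left(4,-1 \right)} \right)} = 10 \left(-122\right) + \frac{13}{2} = -1220 + \frac{13}{2} = - \frac{2427}{2}$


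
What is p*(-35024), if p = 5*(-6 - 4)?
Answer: 1751200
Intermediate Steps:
p = -50 (p = 5*(-10) = -50)
p*(-35024) = -50*(-35024) = 1751200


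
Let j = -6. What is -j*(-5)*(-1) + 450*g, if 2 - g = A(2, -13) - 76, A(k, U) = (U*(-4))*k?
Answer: -11670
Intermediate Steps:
A(k, U) = -4*U*k (A(k, U) = (-4*U)*k = -4*U*k)
g = -26 (g = 2 - (-4*(-13)*2 - 76) = 2 - (104 - 76) = 2 - 1*28 = 2 - 28 = -26)
-j*(-5)*(-1) + 450*g = -(-6*(-5))*(-1) + 450*(-26) = -30*(-1) - 11700 = -1*(-30) - 11700 = 30 - 11700 = -11670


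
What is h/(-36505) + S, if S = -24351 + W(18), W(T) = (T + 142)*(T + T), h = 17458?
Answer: -96954559/5215 ≈ -18591.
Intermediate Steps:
W(T) = 2*T*(142 + T) (W(T) = (142 + T)*(2*T) = 2*T*(142 + T))
S = -18591 (S = -24351 + 2*18*(142 + 18) = -24351 + 2*18*160 = -24351 + 5760 = -18591)
h/(-36505) + S = 17458/(-36505) - 18591 = 17458*(-1/36505) - 18591 = -2494/5215 - 18591 = -96954559/5215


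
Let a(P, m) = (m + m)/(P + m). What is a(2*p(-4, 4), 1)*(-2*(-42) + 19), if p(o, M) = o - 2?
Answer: -206/11 ≈ -18.727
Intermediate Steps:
p(o, M) = -2 + o
a(P, m) = 2*m/(P + m) (a(P, m) = (2*m)/(P + m) = 2*m/(P + m))
a(2*p(-4, 4), 1)*(-2*(-42) + 19) = (2*1/(2*(-2 - 4) + 1))*(-2*(-42) + 19) = (2*1/(2*(-6) + 1))*(84 + 19) = (2*1/(-12 + 1))*103 = (2*1/(-11))*103 = (2*1*(-1/11))*103 = -2/11*103 = -206/11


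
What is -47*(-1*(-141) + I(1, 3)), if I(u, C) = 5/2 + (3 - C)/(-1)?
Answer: -13489/2 ≈ -6744.5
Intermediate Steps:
I(u, C) = -½ + C (I(u, C) = 5*(½) + (3 - C)*(-1) = 5/2 + (-3 + C) = -½ + C)
-47*(-1*(-141) + I(1, 3)) = -47*(-1*(-141) + (-½ + 3)) = -47*(141 + 5/2) = -47*287/2 = -13489/2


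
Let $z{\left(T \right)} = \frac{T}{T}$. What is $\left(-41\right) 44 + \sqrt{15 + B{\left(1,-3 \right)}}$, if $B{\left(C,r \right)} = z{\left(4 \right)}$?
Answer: $-1800$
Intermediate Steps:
$z{\left(T \right)} = 1$
$B{\left(C,r \right)} = 1$
$\left(-41\right) 44 + \sqrt{15 + B{\left(1,-3 \right)}} = \left(-41\right) 44 + \sqrt{15 + 1} = -1804 + \sqrt{16} = -1804 + 4 = -1800$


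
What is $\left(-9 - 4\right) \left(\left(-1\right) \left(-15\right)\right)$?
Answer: $-195$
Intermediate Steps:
$\left(-9 - 4\right) \left(\left(-1\right) \left(-15\right)\right) = \left(-13\right) 15 = -195$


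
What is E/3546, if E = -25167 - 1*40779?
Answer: -10991/591 ≈ -18.597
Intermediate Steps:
E = -65946 (E = -25167 - 40779 = -65946)
E/3546 = -65946/3546 = -65946*1/3546 = -10991/591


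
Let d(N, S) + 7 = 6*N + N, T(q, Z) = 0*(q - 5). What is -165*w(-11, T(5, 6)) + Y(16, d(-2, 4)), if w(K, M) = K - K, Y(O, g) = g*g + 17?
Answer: 458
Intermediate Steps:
T(q, Z) = 0 (T(q, Z) = 0*(-5 + q) = 0)
d(N, S) = -7 + 7*N (d(N, S) = -7 + (6*N + N) = -7 + 7*N)
Y(O, g) = 17 + g² (Y(O, g) = g² + 17 = 17 + g²)
w(K, M) = 0
-165*w(-11, T(5, 6)) + Y(16, d(-2, 4)) = -165*0 + (17 + (-7 + 7*(-2))²) = 0 + (17 + (-7 - 14)²) = 0 + (17 + (-21)²) = 0 + (17 + 441) = 0 + 458 = 458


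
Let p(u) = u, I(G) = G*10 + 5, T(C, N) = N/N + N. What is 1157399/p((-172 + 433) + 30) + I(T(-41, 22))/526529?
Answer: 609404206456/153219939 ≈ 3977.3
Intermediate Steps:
T(C, N) = 1 + N
I(G) = 5 + 10*G (I(G) = 10*G + 5 = 5 + 10*G)
1157399/p((-172 + 433) + 30) + I(T(-41, 22))/526529 = 1157399/((-172 + 433) + 30) + (5 + 10*(1 + 22))/526529 = 1157399/(261 + 30) + (5 + 10*23)*(1/526529) = 1157399/291 + (5 + 230)*(1/526529) = 1157399*(1/291) + 235*(1/526529) = 1157399/291 + 235/526529 = 609404206456/153219939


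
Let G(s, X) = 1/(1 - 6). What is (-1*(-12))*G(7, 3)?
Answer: -12/5 ≈ -2.4000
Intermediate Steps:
G(s, X) = -⅕ (G(s, X) = 1/(-5) = -⅕)
(-1*(-12))*G(7, 3) = -1*(-12)*(-⅕) = 12*(-⅕) = -12/5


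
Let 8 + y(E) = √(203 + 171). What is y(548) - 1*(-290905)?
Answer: 290897 + √374 ≈ 2.9092e+5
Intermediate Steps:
y(E) = -8 + √374 (y(E) = -8 + √(203 + 171) = -8 + √374)
y(548) - 1*(-290905) = (-8 + √374) - 1*(-290905) = (-8 + √374) + 290905 = 290897 + √374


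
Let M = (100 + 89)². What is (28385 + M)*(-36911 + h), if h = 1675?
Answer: -2258839016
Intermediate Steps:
M = 35721 (M = 189² = 35721)
(28385 + M)*(-36911 + h) = (28385 + 35721)*(-36911 + 1675) = 64106*(-35236) = -2258839016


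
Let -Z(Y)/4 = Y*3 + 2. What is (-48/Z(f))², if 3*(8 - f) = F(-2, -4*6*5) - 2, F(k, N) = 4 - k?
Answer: 36/121 ≈ 0.29752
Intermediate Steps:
f = 20/3 (f = 8 - ((4 - 1*(-2)) - 2)/3 = 8 - ((4 + 2) - 2)/3 = 8 - (6 - 2)/3 = 8 - ⅓*4 = 8 - 4/3 = 20/3 ≈ 6.6667)
Z(Y) = -8 - 12*Y (Z(Y) = -4*(Y*3 + 2) = -4*(3*Y + 2) = -4*(2 + 3*Y) = -8 - 12*Y)
(-48/Z(f))² = (-48/(-8 - 12*20/3))² = (-48/(-8 - 80))² = (-48/(-88))² = (-48*(-1/88))² = (6/11)² = 36/121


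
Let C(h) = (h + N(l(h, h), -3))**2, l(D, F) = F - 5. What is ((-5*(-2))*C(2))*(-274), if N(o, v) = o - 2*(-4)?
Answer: -134260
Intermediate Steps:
l(D, F) = -5 + F
N(o, v) = 8 + o (N(o, v) = o + 8 = 8 + o)
C(h) = (3 + 2*h)**2 (C(h) = (h + (8 + (-5 + h)))**2 = (h + (3 + h))**2 = (3 + 2*h)**2)
((-5*(-2))*C(2))*(-274) = ((-5*(-2))*(3 + 2*2)**2)*(-274) = (10*(3 + 4)**2)*(-274) = (10*7**2)*(-274) = (10*49)*(-274) = 490*(-274) = -134260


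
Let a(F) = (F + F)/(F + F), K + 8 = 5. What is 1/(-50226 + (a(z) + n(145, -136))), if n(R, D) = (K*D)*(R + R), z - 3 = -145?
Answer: 1/68095 ≈ 1.4685e-5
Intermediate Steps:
z = -142 (z = 3 - 145 = -142)
K = -3 (K = -8 + 5 = -3)
n(R, D) = -6*D*R (n(R, D) = (-3*D)*(R + R) = (-3*D)*(2*R) = -6*D*R)
a(F) = 1 (a(F) = (2*F)/((2*F)) = (2*F)*(1/(2*F)) = 1)
1/(-50226 + (a(z) + n(145, -136))) = 1/(-50226 + (1 - 6*(-136)*145)) = 1/(-50226 + (1 + 118320)) = 1/(-50226 + 118321) = 1/68095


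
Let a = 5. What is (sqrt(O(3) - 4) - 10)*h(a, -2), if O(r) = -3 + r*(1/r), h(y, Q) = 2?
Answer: -20 + 2*I*sqrt(6) ≈ -20.0 + 4.899*I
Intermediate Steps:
O(r) = -2 (O(r) = -3 + r/r = -3 + 1 = -2)
(sqrt(O(3) - 4) - 10)*h(a, -2) = (sqrt(-2 - 4) - 10)*2 = (sqrt(-6) - 10)*2 = (I*sqrt(6) - 10)*2 = (-10 + I*sqrt(6))*2 = -20 + 2*I*sqrt(6)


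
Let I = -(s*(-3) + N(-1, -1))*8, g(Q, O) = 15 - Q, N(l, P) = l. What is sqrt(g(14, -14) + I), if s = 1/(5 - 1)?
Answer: sqrt(15) ≈ 3.8730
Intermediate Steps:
s = 1/4 ≈ 0.25000
I = 14 (I = -((1/4)*(-3) - 1)*8 = -(-3/4 - 1)*8 = -1*(-7/4)*8 = (7/4)*8 = 14)
sqrt(g(14, -14) + I) = sqrt((15 - 1*14) + 14) = sqrt((15 - 14) + 14) = sqrt(1 + 14) = sqrt(15)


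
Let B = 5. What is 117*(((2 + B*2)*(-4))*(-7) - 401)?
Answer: -7605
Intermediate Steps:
117*(((2 + B*2)*(-4))*(-7) - 401) = 117*(((2 + 5*2)*(-4))*(-7) - 401) = 117*(((2 + 10)*(-4))*(-7) - 401) = 117*((12*(-4))*(-7) - 401) = 117*(-48*(-7) - 401) = 117*(336 - 401) = 117*(-65) = -7605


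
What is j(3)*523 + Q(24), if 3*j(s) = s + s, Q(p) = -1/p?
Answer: 25103/24 ≈ 1046.0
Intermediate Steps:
j(s) = 2*s/3 (j(s) = (s + s)/3 = (2*s)/3 = 2*s/3)
j(3)*523 + Q(24) = ((⅔)*3)*523 - 1/24 = 2*523 - 1*1/24 = 1046 - 1/24 = 25103/24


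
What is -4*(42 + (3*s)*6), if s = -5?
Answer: 192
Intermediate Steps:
-4*(42 + (3*s)*6) = -4*(42 + (3*(-5))*6) = -4*(42 - 15*6) = -4*(42 - 90) = -4*(-48) = 192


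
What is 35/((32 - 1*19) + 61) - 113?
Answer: -8327/74 ≈ -112.53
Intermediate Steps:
35/((32 - 1*19) + 61) - 113 = 35/((32 - 19) + 61) - 113 = 35/(13 + 61) - 113 = 35/74 - 113 = -8327/74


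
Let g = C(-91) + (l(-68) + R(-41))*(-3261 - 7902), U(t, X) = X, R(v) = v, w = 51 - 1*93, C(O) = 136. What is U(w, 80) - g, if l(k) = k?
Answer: -1216823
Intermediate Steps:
w = -42 (w = 51 - 93 = -42)
g = 1216903 (g = 136 + (-68 - 41)*(-3261 - 7902) = 136 - 109*(-11163) = 136 + 1216767 = 1216903)
U(w, 80) - g = 80 - 1*1216903 = 80 - 1216903 = -1216823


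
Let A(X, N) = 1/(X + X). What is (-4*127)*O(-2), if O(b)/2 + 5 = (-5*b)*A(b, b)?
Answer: 7620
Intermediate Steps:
A(X, N) = 1/(2*X)
O(b) = -15 (O(b) = -10 + 2*((-5*b)*(1/(2*b))) = -10 + 2*(-5/2) = -10 - 5 = -15)
(-4*127)*O(-2) = -4*127*(-15) = -508*(-15) = 7620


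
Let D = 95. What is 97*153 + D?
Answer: 14936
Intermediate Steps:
97*153 + D = 97*153 + 95 = 14841 + 95 = 14936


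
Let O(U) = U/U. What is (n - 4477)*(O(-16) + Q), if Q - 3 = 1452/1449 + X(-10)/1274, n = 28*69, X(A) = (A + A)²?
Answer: -594654520/43953 ≈ -13529.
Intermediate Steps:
X(A) = 4*A² (X(A) = (2*A)² = 4*A²)
O(U) = 1
n = 1932
Q = 189703/43953 (Q = 3 + (1452/1449 + (4*(-10)²)/1274) = 3 + (1452*(1/1449) + (4*100)*(1/1274)) = 3 + (484/483 + 400*(1/1274)) = 3 + (484/483 + 200/637) = 3 + 57844/43953 = 189703/43953 ≈ 4.3160)
(n - 4477)*(O(-16) + Q) = (1932 - 4477)*(1 + 189703/43953) = -2545*233656/43953 = -594654520/43953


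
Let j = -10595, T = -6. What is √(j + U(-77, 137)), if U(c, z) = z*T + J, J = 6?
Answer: I*√11411 ≈ 106.82*I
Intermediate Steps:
U(c, z) = 6 - 6*z (U(c, z) = z*(-6) + 6 = -6*z + 6 = 6 - 6*z)
√(j + U(-77, 137)) = √(-10595 + (6 - 6*137)) = √(-10595 + (6 - 822)) = √(-10595 - 816) = √(-11411) = I*√11411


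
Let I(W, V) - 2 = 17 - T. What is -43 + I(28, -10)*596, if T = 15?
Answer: 2341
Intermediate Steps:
I(W, V) = 4 (I(W, V) = 2 + (17 - 1*15) = 2 + (17 - 15) = 2 + 2 = 4)
-43 + I(28, -10)*596 = -43 + 4*596 = -43 + 2384 = 2341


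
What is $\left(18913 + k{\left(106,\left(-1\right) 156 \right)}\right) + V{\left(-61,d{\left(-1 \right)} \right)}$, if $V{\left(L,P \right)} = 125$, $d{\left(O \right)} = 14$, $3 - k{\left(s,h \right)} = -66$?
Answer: $19107$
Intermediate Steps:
$k{\left(s,h \right)} = 69$ ($k{\left(s,h \right)} = 3 - -66 = 3 + 66 = 69$)
$\left(18913 + k{\left(106,\left(-1\right) 156 \right)}\right) + V{\left(-61,d{\left(-1 \right)} \right)} = \left(18913 + 69\right) + 125 = 18982 + 125 = 19107$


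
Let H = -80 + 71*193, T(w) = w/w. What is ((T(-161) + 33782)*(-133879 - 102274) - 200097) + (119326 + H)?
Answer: -7978023947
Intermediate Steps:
T(w) = 1
H = 13623 (H = -80 + 13703 = 13623)
((T(-161) + 33782)*(-133879 - 102274) - 200097) + (119326 + H) = ((1 + 33782)*(-133879 - 102274) - 200097) + (119326 + 13623) = (33783*(-236153) - 200097) + 132949 = (-7977956799 - 200097) + 132949 = -7978156896 + 132949 = -7978023947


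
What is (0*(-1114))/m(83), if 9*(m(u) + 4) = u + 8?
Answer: 0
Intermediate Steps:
m(u) = -28/9 + u/9 (m(u) = -4 + (u + 8)/9 = -4 + (8 + u)/9 = -4 + (8/9 + u/9) = -28/9 + u/9)
(0*(-1114))/m(83) = (0*(-1114))/(-28/9 + (1/9)*83) = 0/(-28/9 + 83/9) = 0/(55/9) = 0*(9/55) = 0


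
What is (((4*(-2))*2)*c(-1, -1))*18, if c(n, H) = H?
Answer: 288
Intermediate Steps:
(((4*(-2))*2)*c(-1, -1))*18 = (((4*(-2))*2)*(-1))*18 = (-8*2*(-1))*18 = -16*(-1)*18 = 16*18 = 288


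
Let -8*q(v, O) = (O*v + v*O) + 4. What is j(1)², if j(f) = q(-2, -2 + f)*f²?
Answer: 1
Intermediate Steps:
q(v, O) = -½ - O*v/4 (q(v, O) = -((O*v + v*O) + 4)/8 = -((O*v + O*v) + 4)/8 = -(2*O*v + 4)/8 = -(4 + 2*O*v)/8 = -½ - O*v/4)
j(f) = f²*(-3/2 + f/2) (j(f) = (-½ - ¼*(-2 + f)*(-2))*f² = (-½ + (-1 + f/2))*f² = (-3/2 + f/2)*f² = f²*(-3/2 + f/2))
j(1)² = ((½)*1²*(-3 + 1))² = ((½)*1*(-2))² = (-1)² = 1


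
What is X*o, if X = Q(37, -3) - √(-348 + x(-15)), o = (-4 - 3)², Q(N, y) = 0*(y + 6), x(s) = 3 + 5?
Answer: -98*I*√85 ≈ -903.52*I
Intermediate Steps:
x(s) = 8
Q(N, y) = 0 (Q(N, y) = 0*(6 + y) = 0)
o = 49 (o = (-7)² = 49)
X = -2*I*√85 (X = 0 - √(-348 + 8) = 0 - √(-340) = 0 - 2*I*√85 = -2*I*√85 ≈ -18.439*I)
X*o = -2*I*√85*49 = -98*I*√85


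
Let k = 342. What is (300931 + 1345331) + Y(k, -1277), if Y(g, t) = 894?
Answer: 1647156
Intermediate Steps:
(300931 + 1345331) + Y(k, -1277) = (300931 + 1345331) + 894 = 1646262 + 894 = 1647156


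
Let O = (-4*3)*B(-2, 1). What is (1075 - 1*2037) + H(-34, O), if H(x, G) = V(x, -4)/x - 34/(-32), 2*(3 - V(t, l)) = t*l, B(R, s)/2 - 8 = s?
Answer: -260855/272 ≈ -959.03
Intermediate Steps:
B(R, s) = 16 + 2*s
V(t, l) = 3 - l*t/2 (V(t, l) = 3 - t*l/2 = 3 - l*t/2)
O = -216 (O = (-4*3)*(16 + 2*1) = -12*(16 + 2) = -12*18 = -216)
H(x, G) = 17/16 + (3 + 2*x)/x (H(x, G) = (3 - 1/2*(-4)*x)/x - 34/(-32) = (3 + 2*x)/x - 34*(-1/32) = (3 + 2*x)/x + 17/16 = 17/16 + (3 + 2*x)/x)
(1075 - 1*2037) + H(-34, O) = (1075 - 1*2037) + (49/16 + 3/(-34)) = (1075 - 2037) + (49/16 + 3*(-1/34)) = -962 + (49/16 - 3/34) = -962 + 809/272 = -260855/272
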